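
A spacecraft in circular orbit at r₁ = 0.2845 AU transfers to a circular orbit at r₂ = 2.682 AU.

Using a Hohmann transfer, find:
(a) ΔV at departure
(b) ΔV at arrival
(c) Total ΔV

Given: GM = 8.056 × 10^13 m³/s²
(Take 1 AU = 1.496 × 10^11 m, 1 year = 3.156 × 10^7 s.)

Convert to SI: r₁ = 0.2845 AU = 4.25612e+10 m; r₂ = 2.682 AU = 4.01227e+11 m.
Transfer semi-major axis: a_t = (r₁ + r₂)/2 = (4.25612e+10 + 4.01227e+11)/2 = 2.21894e+11 m.
Circular speeds: v₁ = √(GM/r₁) = 43.5064 m/s, v₂ = √(GM/r₂) = 14.1698 m/s.
Transfer speeds (vis-viva v² = GM(2/r − 1/a_t)): v₁ᵗ = 58.5026 m/s, v₂ᵗ = 6.20581 m/s.
(a) ΔV₁ = |v₁ᵗ − v₁| ≈ 15 m/s = 0.003164 AU/year.
(b) ΔV₂ = |v₂ − v₂ᵗ| ≈ 7.964 m/s = 0.00168 AU/year.
(c) ΔV_total = ΔV₁ + ΔV₂ ≈ 22.96 m/s = 0.004844 AU/year.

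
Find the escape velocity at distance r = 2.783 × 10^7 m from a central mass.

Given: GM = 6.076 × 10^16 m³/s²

Escape velocity comes from setting total energy to zero: ½v² − GM/r = 0 ⇒ v_esc = √(2GM / r).
v_esc = √(2 · 6.076e+16 / 2.783e+07) m/s ≈ 6.608e+04 m/s = 66.08 km/s.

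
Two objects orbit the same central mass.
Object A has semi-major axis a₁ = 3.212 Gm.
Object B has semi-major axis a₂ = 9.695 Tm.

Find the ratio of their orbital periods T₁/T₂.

Convert to SI: a₁ = 3.212 Gm = 3.212e+09 m; a₂ = 9.695 Tm = 9.695e+12 m.
From Kepler's third law, (T₁/T₂)² = (a₁/a₂)³, so T₁/T₂ = (a₁/a₂)^(3/2).
a₁/a₂ = 3.212e+09 / 9.695e+12 = 0.000331305.
T₁/T₂ = (0.000331305)^(3/2) ≈ 6.03e-06.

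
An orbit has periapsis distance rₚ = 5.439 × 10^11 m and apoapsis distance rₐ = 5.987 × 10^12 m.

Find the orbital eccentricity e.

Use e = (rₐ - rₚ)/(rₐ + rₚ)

e = (rₐ − rₚ) / (rₐ + rₚ).
e = (5.987e+12 − 5.439e+11) / (5.987e+12 + 5.439e+11) = 5.4431e+12 / 6.5309e+12 ≈ 0.8334.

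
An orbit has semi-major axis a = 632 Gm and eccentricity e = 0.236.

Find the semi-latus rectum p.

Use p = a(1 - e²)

Convert to SI: a = 632 Gm = 6.32e+11 m.
p = a (1 − e²).
p = 6.32e+11 · (1 − (0.236)²) = 6.32e+11 · 0.944304 ≈ 5.968e+11 m = 596.8 Gm.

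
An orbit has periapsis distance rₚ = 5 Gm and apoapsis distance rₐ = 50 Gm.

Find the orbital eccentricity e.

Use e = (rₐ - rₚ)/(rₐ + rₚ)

Convert to SI: rₚ = 5 Gm = 5e+09 m; rₐ = 50 Gm = 5e+10 m.
e = (rₐ − rₚ) / (rₐ + rₚ).
e = (5e+10 − 5e+09) / (5e+10 + 5e+09) = 4.5e+10 / 5.5e+10 ≈ 0.8182.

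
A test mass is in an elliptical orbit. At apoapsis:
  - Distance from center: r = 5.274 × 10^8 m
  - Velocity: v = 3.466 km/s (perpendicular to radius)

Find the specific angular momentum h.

Convert to SI: v = 3.466 km/s = 3466 m/s.
With v perpendicular to r, h = r · v.
h = 5.274e+08 · 3466 m²/s ≈ 1.828e+12 m²/s.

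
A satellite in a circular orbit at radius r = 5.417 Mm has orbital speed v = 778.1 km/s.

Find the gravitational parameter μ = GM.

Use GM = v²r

Convert to SI: r = 5.417 Mm = 5.417e+06 m; v = 778.1 km/s = 778100 m/s.
For a circular orbit v² = GM/r, so GM = v² · r.
GM = (778100)² · 5.417e+06 m³/s² ≈ 3.28e+18 m³/s² = 3.28 × 10^18 m³/s².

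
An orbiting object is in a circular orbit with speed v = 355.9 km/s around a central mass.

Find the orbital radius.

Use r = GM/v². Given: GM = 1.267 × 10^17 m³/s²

Convert to SI: v = 355.9 km/s = 355900 m/s.
For a circular orbit, v² = GM / r, so r = GM / v².
r = 1.267e+17 / (355900)² m ≈ 1e+06 m = 1 Mm.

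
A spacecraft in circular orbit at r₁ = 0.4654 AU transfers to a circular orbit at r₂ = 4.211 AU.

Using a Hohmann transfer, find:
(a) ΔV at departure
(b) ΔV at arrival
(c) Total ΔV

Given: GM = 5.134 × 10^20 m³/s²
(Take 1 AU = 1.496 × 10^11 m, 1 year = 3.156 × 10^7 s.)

Convert to SI: r₁ = 0.4654 AU = 6.96238e+10 m; r₂ = 4.211 AU = 6.29966e+11 m.
Transfer semi-major axis: a_t = (r₁ + r₂)/2 = (6.96238e+10 + 6.29966e+11)/2 = 3.49795e+11 m.
Circular speeds: v₁ = √(GM/r₁) = 85871.5 m/s, v₂ = √(GM/r₂) = 28547.6 m/s.
Transfer speeds (vis-viva v² = GM(2/r − 1/a_t)): v₁ᵗ = 115239 m/s, v₂ᵗ = 12736.3 m/s.
(a) ΔV₁ = |v₁ᵗ − v₁| ≈ 2.937e+04 m/s = 6.196 AU/year.
(b) ΔV₂ = |v₂ − v₂ᵗ| ≈ 1.581e+04 m/s = 3.336 AU/year.
(c) ΔV_total = ΔV₁ + ΔV₂ ≈ 4.518e+04 m/s = 9.531 AU/year.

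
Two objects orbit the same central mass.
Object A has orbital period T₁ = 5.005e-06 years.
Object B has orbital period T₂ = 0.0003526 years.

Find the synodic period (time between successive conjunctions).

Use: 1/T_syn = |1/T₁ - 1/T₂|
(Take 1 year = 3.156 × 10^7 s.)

Convert to SI: T₁ = 5.005e-06 years = 157.958 s; T₂ = 0.0003526 years = 11128.1 s.
T_syn = |T₁ · T₂ / (T₁ − T₂)|.
T_syn = |157.958 · 11128.1 / (157.958 − 11128.1)| s ≈ 160.2 s = 5.077e-06 years.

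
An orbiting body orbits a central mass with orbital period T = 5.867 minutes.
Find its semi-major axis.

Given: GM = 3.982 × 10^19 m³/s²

Convert to SI: T = 5.867 minutes = 352.02 s.
Invert Kepler's third law: a = (GM · T² / (4π²))^(1/3).
Substituting T = 352.02 s and GM = 3.982e+19 m³/s²:
a = (3.982e+19 · (352.02)² / (4π²))^(1/3) m
a ≈ 5e+07 m = 50 Mm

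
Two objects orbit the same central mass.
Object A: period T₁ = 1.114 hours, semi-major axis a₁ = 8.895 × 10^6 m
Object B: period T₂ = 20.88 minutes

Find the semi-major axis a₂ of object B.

Convert to SI: T₁ = 1.114 hours = 4010.4 s; T₂ = 20.88 minutes = 1252.8 s.
Kepler's third law: (T₁/T₂)² = (a₁/a₂)³ ⇒ a₂ = a₁ · (T₂/T₁)^(2/3).
T₂/T₁ = 1252.8 / 4010.4 = 0.312388.
a₂ = 8.895e+06 · (0.312388)^(2/3) m ≈ 4.095e+06 m = 4.095 × 10^6 m.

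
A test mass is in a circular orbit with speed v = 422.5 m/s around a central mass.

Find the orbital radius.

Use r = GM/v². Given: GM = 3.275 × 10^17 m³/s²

For a circular orbit, v² = GM / r, so r = GM / v².
r = 3.275e+17 / (422.5)² m ≈ 1.835e+12 m = 1.835 Tm.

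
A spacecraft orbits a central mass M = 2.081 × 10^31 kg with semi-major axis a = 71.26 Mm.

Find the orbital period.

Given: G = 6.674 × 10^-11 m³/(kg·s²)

Convert to SI: a = 71.26 Mm = 7.126e+07 m.
GM = G · M = 6.674e-11 · 2.081e+31 = 1.38886e+21 m³/s².
Kepler's third law: T = 2π √(a³ / GM).
Substituting a = 7.126e+07 m and GM = 1.38886e+21 m³/s²:
T = 2π √((7.126e+07)³ / 1.38886e+21) s
T ≈ 101.4 s = 1.69 minutes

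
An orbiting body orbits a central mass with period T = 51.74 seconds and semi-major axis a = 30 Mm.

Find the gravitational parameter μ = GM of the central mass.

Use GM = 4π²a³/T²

Convert to SI: a = 30 Mm = 3e+07 m.
GM = 4π² · a³ / T².
GM = 4π² · (3e+07)³ / (51.74)² m³/s² ≈ 3.982e+20 m³/s² = 3.982 × 10^20 m³/s².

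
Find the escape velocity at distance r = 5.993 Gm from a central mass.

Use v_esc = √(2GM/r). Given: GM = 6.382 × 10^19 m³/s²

Convert to SI: r = 5.993 Gm = 5.993e+09 m.
Escape velocity comes from setting total energy to zero: ½v² − GM/r = 0 ⇒ v_esc = √(2GM / r).
v_esc = √(2 · 6.382e+19 / 5.993e+09) m/s ≈ 1.459e+05 m/s = 145.9 km/s.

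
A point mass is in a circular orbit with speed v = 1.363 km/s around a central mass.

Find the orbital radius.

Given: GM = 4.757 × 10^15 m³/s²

Convert to SI: v = 1.363 km/s = 1363 m/s.
For a circular orbit, v² = GM / r, so r = GM / v².
r = 4.757e+15 / (1363)² m ≈ 2.561e+09 m = 2.561 Gm.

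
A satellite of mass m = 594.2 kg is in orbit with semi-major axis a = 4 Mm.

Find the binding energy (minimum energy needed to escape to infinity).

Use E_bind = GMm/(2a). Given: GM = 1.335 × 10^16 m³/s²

Convert to SI: a = 4 Mm = 4e+06 m.
Total orbital energy is E = −GMm/(2a); binding energy is E_bind = −E = GMm/(2a).
E_bind = 1.335e+16 · 594.2 / (2 · 4e+06) J ≈ 9.916e+11 J = 991.6 GJ.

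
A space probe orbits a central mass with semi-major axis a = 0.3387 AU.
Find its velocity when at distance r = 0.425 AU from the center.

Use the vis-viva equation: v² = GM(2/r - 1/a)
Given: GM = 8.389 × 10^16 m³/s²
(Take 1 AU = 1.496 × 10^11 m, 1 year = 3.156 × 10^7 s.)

Convert to SI: a = 0.3387 AU = 5.06695e+10 m; r = 0.425 AU = 6.358e+10 m.
Vis-viva: v = √(GM · (2/r − 1/a)).
2/r − 1/a = 2/6.358e+10 − 1/5.06695e+10 = 1.17207e-11 m⁻¹.
v = √(8.389e+16 · 1.17207e-11) m/s ≈ 991.6 m/s = 0.2092 AU/year.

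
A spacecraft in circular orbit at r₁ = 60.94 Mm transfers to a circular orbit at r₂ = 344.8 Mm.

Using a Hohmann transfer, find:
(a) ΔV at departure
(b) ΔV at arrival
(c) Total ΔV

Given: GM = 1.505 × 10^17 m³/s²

Convert to SI: r₁ = 60.94 Mm = 6.094e+07 m; r₂ = 344.8 Mm = 3.448e+08 m.
Transfer semi-major axis: a_t = (r₁ + r₂)/2 = (6.094e+07 + 3.448e+08)/2 = 2.0287e+08 m.
Circular speeds: v₁ = √(GM/r₁) = 49695.5 m/s, v₂ = √(GM/r₂) = 20892.2 m/s.
Transfer speeds (vis-viva v² = GM(2/r − 1/a_t)): v₁ᵗ = 64787.6 m/s, v₂ᵗ = 11450.6 m/s.
(a) ΔV₁ = |v₁ᵗ − v₁| ≈ 1.509e+04 m/s = 15.09 km/s.
(b) ΔV₂ = |v₂ − v₂ᵗ| ≈ 9442 m/s = 9.442 km/s.
(c) ΔV_total = ΔV₁ + ΔV₂ ≈ 2.453e+04 m/s = 24.53 km/s.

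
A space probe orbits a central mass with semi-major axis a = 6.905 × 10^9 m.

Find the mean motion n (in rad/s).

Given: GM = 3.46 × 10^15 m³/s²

n = √(GM / a³).
n = √(3.46e+15 / (6.905e+09)³) rad/s ≈ 1.025e-07 rad/s.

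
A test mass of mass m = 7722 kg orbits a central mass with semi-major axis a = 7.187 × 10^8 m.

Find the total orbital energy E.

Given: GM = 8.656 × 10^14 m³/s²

E = −GMm / (2a).
E = −8.656e+14 · 7722 / (2 · 7.187e+08) J ≈ -4.65e+09 J = -4.65 GJ.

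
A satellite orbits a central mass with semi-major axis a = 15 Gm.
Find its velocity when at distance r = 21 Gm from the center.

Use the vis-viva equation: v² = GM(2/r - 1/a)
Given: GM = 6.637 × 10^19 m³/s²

Convert to SI: a = 15 Gm = 1.5e+10 m; r = 21 Gm = 2.1e+10 m.
Vis-viva: v = √(GM · (2/r − 1/a)).
2/r − 1/a = 2/2.1e+10 − 1/1.5e+10 = 2.85714e-11 m⁻¹.
v = √(6.637e+19 · 2.85714e-11) m/s ≈ 4.355e+04 m/s = 43.55 km/s.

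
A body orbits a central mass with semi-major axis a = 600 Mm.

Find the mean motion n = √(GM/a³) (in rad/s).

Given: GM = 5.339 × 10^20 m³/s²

Convert to SI: a = 600 Mm = 6e+08 m.
n = √(GM / a³).
n = √(5.339e+20 / (6e+08)³) rad/s ≈ 0.001572 rad/s.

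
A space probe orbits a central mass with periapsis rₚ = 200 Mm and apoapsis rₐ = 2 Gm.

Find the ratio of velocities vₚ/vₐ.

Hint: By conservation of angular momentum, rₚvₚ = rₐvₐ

Convert to SI: rₚ = 200 Mm = 2e+08 m; rₐ = 2 Gm = 2e+09 m.
Conservation of angular momentum gives rₚvₚ = rₐvₐ, so vₚ/vₐ = rₐ/rₚ.
vₚ/vₐ = 2e+09 / 2e+08 ≈ 10.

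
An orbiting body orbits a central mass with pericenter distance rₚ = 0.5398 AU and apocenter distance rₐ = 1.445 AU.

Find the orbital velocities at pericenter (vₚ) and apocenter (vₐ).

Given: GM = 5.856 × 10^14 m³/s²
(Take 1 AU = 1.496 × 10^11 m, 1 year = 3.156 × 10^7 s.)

Convert to SI: rₚ = 0.5398 AU = 8.07541e+10 m; rₐ = 1.445 AU = 2.16172e+11 m.
Use the vis-viva equation v² = GM(2/r − 1/a) with a = (rₚ + rₐ)/2 = (8.07541e+10 + 2.16172e+11)/2 = 1.48463e+11 m.
vₚ = √(GM · (2/rₚ − 1/a)) = √(5.856e+14 · (2/8.07541e+10 − 1/1.48463e+11)) m/s ≈ 102.8 m/s = 0.02168 AU/year.
vₐ = √(GM · (2/rₐ − 1/a)) = √(5.856e+14 · (2/2.16172e+11 − 1/1.48463e+11)) m/s ≈ 38.39 m/s = 0.008098 AU/year.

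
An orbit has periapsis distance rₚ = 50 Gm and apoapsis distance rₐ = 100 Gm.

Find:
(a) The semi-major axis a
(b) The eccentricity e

Convert to SI: rₚ = 50 Gm = 5e+10 m; rₐ = 100 Gm = 1e+11 m.
(a) a = (rₚ + rₐ) / 2 = (5e+10 + 1e+11) / 2 ≈ 7.5e+10 m = 75 Gm.
(b) e = (rₐ − rₚ) / (rₐ + rₚ) = (1e+11 − 5e+10) / (1e+11 + 5e+10) ≈ 0.3333.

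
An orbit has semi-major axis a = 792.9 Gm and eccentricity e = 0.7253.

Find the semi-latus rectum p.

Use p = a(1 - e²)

Convert to SI: a = 792.9 Gm = 7.929e+11 m.
p = a (1 − e²).
p = 7.929e+11 · (1 − (0.7253)²) = 7.929e+11 · 0.47394 ≈ 3.758e+11 m = 375.8 Gm.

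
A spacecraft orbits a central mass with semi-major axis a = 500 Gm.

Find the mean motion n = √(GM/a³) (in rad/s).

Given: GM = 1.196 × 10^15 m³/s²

Convert to SI: a = 500 Gm = 5e+11 m.
n = √(GM / a³).
n = √(1.196e+15 / (5e+11)³) rad/s ≈ 9.782e-11 rad/s.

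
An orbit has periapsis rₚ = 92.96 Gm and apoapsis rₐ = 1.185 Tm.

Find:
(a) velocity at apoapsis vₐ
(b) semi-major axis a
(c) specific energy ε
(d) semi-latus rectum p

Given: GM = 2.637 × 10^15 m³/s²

Convert to SI: rₚ = 92.96 Gm = 9.296e+10 m; rₐ = 1.185 Tm = 1.185e+12 m.
(a) With a = (rₚ + rₐ)/2 = 6.3898e+11 m, vₐ = √(GM (2/rₐ − 1/a)) = √(2.637e+15 · (2/1.185e+12 − 1/6.3898e+11)) m/s ≈ 17.99 m/s
(b) a = (rₚ + rₐ)/2 = (9.296e+10 + 1.185e+12)/2 ≈ 6.39e+11 m
(c) With a = (rₚ + rₐ)/2 = 6.3898e+11 m, ε = −GM/(2a) = −2.637e+15/(2 · 6.3898e+11) J/kg ≈ -2063 J/kg
(d) From a = (rₚ + rₐ)/2 = 6.3898e+11 m and e = (rₐ − rₚ)/(rₐ + rₚ) = 0.854518, p = a(1 − e²) = 6.3898e+11 · (1 − (0.854518)²) ≈ 1.724e+11 m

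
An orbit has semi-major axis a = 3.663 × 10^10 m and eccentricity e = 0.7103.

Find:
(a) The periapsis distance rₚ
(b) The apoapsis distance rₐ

(a) rₚ = a(1 − e) = 3.663e+10 · (1 − 0.7103) = 3.663e+10 · 0.2897 ≈ 1.061e+10 m = 1.061 × 10^10 m.
(b) rₐ = a(1 + e) = 3.663e+10 · (1 + 0.7103) = 3.663e+10 · 1.7103 ≈ 6.265e+10 m = 6.265 × 10^10 m.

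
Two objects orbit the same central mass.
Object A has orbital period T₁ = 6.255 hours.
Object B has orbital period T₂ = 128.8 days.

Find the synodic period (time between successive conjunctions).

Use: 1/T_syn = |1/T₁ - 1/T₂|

Convert to SI: T₁ = 6.255 hours = 22518 s; T₂ = 128.8 days = 1.11283e+07 s.
T_syn = |T₁ · T₂ / (T₁ − T₂)|.
T_syn = |22518 · 1.11283e+07 / (22518 − 1.11283e+07)| s ≈ 2.256e+04 s = 6.268 hours.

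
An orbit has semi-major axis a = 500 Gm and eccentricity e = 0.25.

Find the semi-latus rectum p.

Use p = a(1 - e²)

Convert to SI: a = 500 Gm = 5e+11 m.
p = a (1 − e²).
p = 5e+11 · (1 − (0.25)²) = 5e+11 · 0.9375 ≈ 4.688e+11 m = 468.8 Gm.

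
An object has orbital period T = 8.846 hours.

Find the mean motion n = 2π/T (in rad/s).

Convert to SI: T = 8.846 hours = 31845.6 s.
n = 2π / T.
n = 2π / 31845.6 s ≈ 0.0001973 rad/s.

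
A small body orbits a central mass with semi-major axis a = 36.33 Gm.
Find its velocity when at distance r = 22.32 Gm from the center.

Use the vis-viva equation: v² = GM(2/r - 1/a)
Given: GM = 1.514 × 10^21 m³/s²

Convert to SI: a = 36.33 Gm = 3.633e+10 m; r = 22.32 Gm = 2.232e+10 m.
Vis-viva: v = √(GM · (2/r − 1/a)).
2/r − 1/a = 2/2.232e+10 − 1/3.633e+10 = 6.20803e-11 m⁻¹.
v = √(1.514e+21 · 6.20803e-11) m/s ≈ 3.066e+05 m/s = 306.6 km/s.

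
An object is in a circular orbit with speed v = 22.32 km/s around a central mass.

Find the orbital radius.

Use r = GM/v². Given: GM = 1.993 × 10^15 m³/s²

Convert to SI: v = 22.32 km/s = 22320 m/s.
For a circular orbit, v² = GM / r, so r = GM / v².
r = 1.993e+15 / (22320)² m ≈ 4.001e+06 m = 4.001 Mm.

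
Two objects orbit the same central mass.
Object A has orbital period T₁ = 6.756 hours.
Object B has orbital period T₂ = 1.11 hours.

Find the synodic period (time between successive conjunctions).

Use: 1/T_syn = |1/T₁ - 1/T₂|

Convert to SI: T₁ = 6.756 hours = 24321.6 s; T₂ = 1.11 hours = 3996 s.
T_syn = |T₁ · T₂ / (T₁ − T₂)|.
T_syn = |24321.6 · 3996 / (24321.6 − 3996)| s ≈ 4782 s = 1.328 hours.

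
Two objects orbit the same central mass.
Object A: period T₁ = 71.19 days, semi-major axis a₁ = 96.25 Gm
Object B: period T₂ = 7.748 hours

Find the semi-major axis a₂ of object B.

Convert to SI: T₁ = 71.19 days = 6.15082e+06 s; a₁ = 96.25 Gm = 9.625e+10 m; T₂ = 7.748 hours = 27892.8 s.
Kepler's third law: (T₁/T₂)² = (a₁/a₂)³ ⇒ a₂ = a₁ · (T₂/T₁)^(2/3).
T₂/T₁ = 27892.8 / 6.15082e+06 = 0.00453481.
a₂ = 9.625e+10 · (0.00453481)^(2/3) m ≈ 2.637e+09 m = 2.637 Gm.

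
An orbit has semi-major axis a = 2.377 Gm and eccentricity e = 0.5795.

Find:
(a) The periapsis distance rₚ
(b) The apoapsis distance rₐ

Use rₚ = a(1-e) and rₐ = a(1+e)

Convert to SI: a = 2.377 Gm = 2.377e+09 m.
(a) rₚ = a(1 − e) = 2.377e+09 · (1 − 0.5795) = 2.377e+09 · 0.4205 ≈ 9.995e+08 m = 999.5 Mm.
(b) rₐ = a(1 + e) = 2.377e+09 · (1 + 0.5795) = 2.377e+09 · 1.5795 ≈ 3.754e+09 m = 3.754 Gm.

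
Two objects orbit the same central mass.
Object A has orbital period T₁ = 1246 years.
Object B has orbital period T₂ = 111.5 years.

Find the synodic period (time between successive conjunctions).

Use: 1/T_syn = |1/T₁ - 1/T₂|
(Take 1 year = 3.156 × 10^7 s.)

Convert to SI: T₁ = 1246 years = 3.93238e+10 s; T₂ = 111.5 years = 3.51894e+09 s.
T_syn = |T₁ · T₂ / (T₁ − T₂)|.
T_syn = |3.93238e+10 · 3.51894e+09 / (3.93238e+10 − 3.51894e+09)| s ≈ 3.865e+09 s = 122.5 years.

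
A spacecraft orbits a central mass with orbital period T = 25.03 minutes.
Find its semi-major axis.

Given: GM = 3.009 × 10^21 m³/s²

Convert to SI: T = 25.03 minutes = 1501.8 s.
Invert Kepler's third law: a = (GM · T² / (4π²))^(1/3).
Substituting T = 1501.8 s and GM = 3.009e+21 m³/s²:
a = (3.009e+21 · (1501.8)² / (4π²))^(1/3) m
a ≈ 5.56e+08 m = 5.56 × 10^8 m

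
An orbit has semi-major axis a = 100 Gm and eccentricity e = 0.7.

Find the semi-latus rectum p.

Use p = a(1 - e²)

Convert to SI: a = 100 Gm = 1e+11 m.
p = a (1 − e²).
p = 1e+11 · (1 − (0.7)²) = 1e+11 · 0.51 ≈ 5.1e+10 m = 51 Gm.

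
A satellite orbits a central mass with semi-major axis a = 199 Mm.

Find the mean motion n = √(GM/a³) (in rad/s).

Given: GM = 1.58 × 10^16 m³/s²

Convert to SI: a = 199 Mm = 1.99e+08 m.
n = √(GM / a³).
n = √(1.58e+16 / (1.99e+08)³) rad/s ≈ 4.478e-05 rad/s.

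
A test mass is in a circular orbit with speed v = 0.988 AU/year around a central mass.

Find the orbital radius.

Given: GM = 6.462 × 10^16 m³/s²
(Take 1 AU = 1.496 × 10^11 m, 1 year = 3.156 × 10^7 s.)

Convert to SI: v = 0.988 AU/year = 4683.3 m/s.
For a circular orbit, v² = GM / r, so r = GM / v².
r = 6.462e+16 / (4683.3)² m ≈ 2.946e+09 m = 0.01969 AU.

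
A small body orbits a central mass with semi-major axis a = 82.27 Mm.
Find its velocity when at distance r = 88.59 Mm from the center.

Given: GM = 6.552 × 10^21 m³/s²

Convert to SI: a = 82.27 Mm = 8.227e+07 m; r = 88.59 Mm = 8.859e+07 m.
Vis-viva: v = √(GM · (2/r − 1/a)).
2/r − 1/a = 2/8.859e+07 − 1/8.227e+07 = 1.04208e-08 m⁻¹.
v = √(6.552e+21 · 1.04208e-08) m/s ≈ 8.263e+06 m/s = 8263 km/s.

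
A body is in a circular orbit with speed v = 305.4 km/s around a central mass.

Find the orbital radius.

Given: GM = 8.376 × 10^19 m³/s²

Convert to SI: v = 305.4 km/s = 305400 m/s.
For a circular orbit, v² = GM / r, so r = GM / v².
r = 8.376e+19 / (305400)² m ≈ 8.98e+08 m = 898 Mm.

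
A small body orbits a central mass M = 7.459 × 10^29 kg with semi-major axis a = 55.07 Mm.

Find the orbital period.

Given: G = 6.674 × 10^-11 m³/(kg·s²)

Convert to SI: a = 55.07 Mm = 5.507e+07 m.
GM = G · M = 6.674e-11 · 7.459e+29 = 4.97814e+19 m³/s².
Kepler's third law: T = 2π √(a³ / GM).
Substituting a = 5.507e+07 m and GM = 4.97814e+19 m³/s²:
T = 2π √((5.507e+07)³ / 4.97814e+19) s
T ≈ 363.9 s = 6.066 minutes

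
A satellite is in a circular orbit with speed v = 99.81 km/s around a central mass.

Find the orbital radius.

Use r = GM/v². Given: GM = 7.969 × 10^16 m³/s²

Convert to SI: v = 99.81 km/s = 99810 m/s.
For a circular orbit, v² = GM / r, so r = GM / v².
r = 7.969e+16 / (99810)² m ≈ 7.999e+06 m = 7.999 Mm.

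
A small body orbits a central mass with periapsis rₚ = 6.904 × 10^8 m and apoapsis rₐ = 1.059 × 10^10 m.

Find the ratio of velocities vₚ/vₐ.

Conservation of angular momentum gives rₚvₚ = rₐvₐ, so vₚ/vₐ = rₐ/rₚ.
vₚ/vₐ = 1.059e+10 / 6.904e+08 ≈ 15.34.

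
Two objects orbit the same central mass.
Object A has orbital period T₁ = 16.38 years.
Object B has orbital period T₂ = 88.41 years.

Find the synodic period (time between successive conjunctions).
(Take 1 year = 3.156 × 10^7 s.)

Convert to SI: T₁ = 16.38 years = 5.16953e+08 s; T₂ = 88.41 years = 2.79022e+09 s.
T_syn = |T₁ · T₂ / (T₁ − T₂)|.
T_syn = |5.16953e+08 · 2.79022e+09 / (5.16953e+08 − 2.79022e+09)| s ≈ 6.345e+08 s = 20.1 years.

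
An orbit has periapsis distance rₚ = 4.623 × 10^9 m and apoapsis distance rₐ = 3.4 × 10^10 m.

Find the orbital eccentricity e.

e = (rₐ − rₚ) / (rₐ + rₚ).
e = (3.4e+10 − 4.623e+09) / (3.4e+10 + 4.623e+09) = 2.9377e+10 / 3.8623e+10 ≈ 0.7606.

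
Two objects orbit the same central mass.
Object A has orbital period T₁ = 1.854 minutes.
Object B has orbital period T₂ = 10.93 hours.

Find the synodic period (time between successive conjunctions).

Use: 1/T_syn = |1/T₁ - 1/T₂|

Convert to SI: T₁ = 1.854 minutes = 111.24 s; T₂ = 10.93 hours = 39348 s.
T_syn = |T₁ · T₂ / (T₁ − T₂)|.
T_syn = |111.24 · 39348 / (111.24 − 39348)| s ≈ 111.6 s = 1.859 minutes.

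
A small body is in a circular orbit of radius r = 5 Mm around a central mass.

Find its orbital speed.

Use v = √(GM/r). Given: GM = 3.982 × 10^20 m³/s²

Convert to SI: r = 5 Mm = 5e+06 m.
For a circular orbit, gravity supplies the centripetal force, so v = √(GM / r).
v = √(3.982e+20 / 5e+06) m/s ≈ 8.924e+06 m/s = 8924 km/s.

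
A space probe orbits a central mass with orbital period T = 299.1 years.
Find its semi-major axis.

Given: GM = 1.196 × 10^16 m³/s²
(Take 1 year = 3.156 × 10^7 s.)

Convert to SI: T = 299.1 years = 9.4396e+09 s.
Invert Kepler's third law: a = (GM · T² / (4π²))^(1/3).
Substituting T = 9.4396e+09 s and GM = 1.196e+16 m³/s²:
a = (1.196e+16 · (9.4396e+09)² / (4π²))^(1/3) m
a ≈ 3e+11 m = 300 Gm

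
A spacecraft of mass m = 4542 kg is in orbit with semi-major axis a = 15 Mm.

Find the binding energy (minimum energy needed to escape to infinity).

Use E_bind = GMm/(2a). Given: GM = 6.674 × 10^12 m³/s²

Convert to SI: a = 15 Mm = 1.5e+07 m.
Total orbital energy is E = −GMm/(2a); binding energy is E_bind = −E = GMm/(2a).
E_bind = 6.674e+12 · 4542 / (2 · 1.5e+07) J ≈ 1.01e+09 J = 1.01 GJ.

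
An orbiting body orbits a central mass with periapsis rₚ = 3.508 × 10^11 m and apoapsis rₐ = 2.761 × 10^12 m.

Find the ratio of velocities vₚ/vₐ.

Conservation of angular momentum gives rₚvₚ = rₐvₐ, so vₚ/vₐ = rₐ/rₚ.
vₚ/vₐ = 2.761e+12 / 3.508e+11 ≈ 7.871.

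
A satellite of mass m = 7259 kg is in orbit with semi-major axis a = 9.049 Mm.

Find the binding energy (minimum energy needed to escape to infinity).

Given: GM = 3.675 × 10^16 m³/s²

Convert to SI: a = 9.049 Mm = 9.049e+06 m.
Total orbital energy is E = −GMm/(2a); binding energy is E_bind = −E = GMm/(2a).
E_bind = 3.675e+16 · 7259 / (2 · 9.049e+06) J ≈ 1.474e+13 J = 14.74 TJ.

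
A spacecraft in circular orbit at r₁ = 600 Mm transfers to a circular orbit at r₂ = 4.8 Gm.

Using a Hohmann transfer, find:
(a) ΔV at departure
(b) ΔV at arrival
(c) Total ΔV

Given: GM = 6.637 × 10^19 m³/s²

Convert to SI: r₁ = 600 Mm = 6e+08 m; r₂ = 4.8 Gm = 4.8e+09 m.
Transfer semi-major axis: a_t = (r₁ + r₂)/2 = (6e+08 + 4.8e+09)/2 = 2.7e+09 m.
Circular speeds: v₁ = √(GM/r₁) = 332591 m/s, v₂ = √(GM/r₂) = 117589 m/s.
Transfer speeds (vis-viva v² = GM(2/r − 1/a_t)): v₁ᵗ = 443454 m/s, v₂ᵗ = 55431.8 m/s.
(a) ΔV₁ = |v₁ᵗ − v₁| ≈ 1.109e+05 m/s = 110.9 km/s.
(b) ΔV₂ = |v₂ − v₂ᵗ| ≈ 6.216e+04 m/s = 62.16 km/s.
(c) ΔV_total = ΔV₁ + ΔV₂ ≈ 1.73e+05 m/s = 173 km/s.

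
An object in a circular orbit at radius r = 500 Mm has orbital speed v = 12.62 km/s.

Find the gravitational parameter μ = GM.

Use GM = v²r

Convert to SI: r = 500 Mm = 5e+08 m; v = 12.62 km/s = 12620 m/s.
For a circular orbit v² = GM/r, so GM = v² · r.
GM = (12620)² · 5e+08 m³/s² ≈ 7.963e+16 m³/s² = 7.963 × 10^16 m³/s².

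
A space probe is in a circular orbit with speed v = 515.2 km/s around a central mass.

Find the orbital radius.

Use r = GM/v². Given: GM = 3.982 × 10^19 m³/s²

Convert to SI: v = 515.2 km/s = 515200 m/s.
For a circular orbit, v² = GM / r, so r = GM / v².
r = 3.982e+19 / (515200)² m ≈ 1.5e+08 m = 150 Mm.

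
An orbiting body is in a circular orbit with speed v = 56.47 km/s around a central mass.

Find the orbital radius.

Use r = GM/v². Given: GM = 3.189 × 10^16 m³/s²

Convert to SI: v = 56.47 km/s = 56470 m/s.
For a circular orbit, v² = GM / r, so r = GM / v².
r = 3.189e+16 / (56470)² m ≈ 1e+07 m = 10 Mm.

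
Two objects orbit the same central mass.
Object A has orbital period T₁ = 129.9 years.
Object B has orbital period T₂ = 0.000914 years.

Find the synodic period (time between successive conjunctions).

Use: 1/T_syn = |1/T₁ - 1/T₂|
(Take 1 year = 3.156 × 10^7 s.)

Convert to SI: T₁ = 129.9 years = 4.09964e+09 s; T₂ = 0.000914 years = 28845.8 s.
T_syn = |T₁ · T₂ / (T₁ − T₂)|.
T_syn = |4.09964e+09 · 28845.8 / (4.09964e+09 − 28845.8)| s ≈ 2.885e+04 s = 0.000914 years.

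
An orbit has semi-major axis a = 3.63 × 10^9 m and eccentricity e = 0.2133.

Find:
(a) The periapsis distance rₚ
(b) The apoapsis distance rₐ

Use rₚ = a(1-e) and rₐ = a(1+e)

(a) rₚ = a(1 − e) = 3.63e+09 · (1 − 0.2133) = 3.63e+09 · 0.7867 ≈ 2.856e+09 m = 2.856 × 10^9 m.
(b) rₐ = a(1 + e) = 3.63e+09 · (1 + 0.2133) = 3.63e+09 · 1.2133 ≈ 4.404e+09 m = 4.404 × 10^9 m.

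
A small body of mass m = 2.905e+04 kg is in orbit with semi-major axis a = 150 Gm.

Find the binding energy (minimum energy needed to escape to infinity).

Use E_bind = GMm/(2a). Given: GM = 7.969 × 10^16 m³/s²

Convert to SI: a = 150 Gm = 1.5e+11 m.
Total orbital energy is E = −GMm/(2a); binding energy is E_bind = −E = GMm/(2a).
E_bind = 7.969e+16 · 2.905e+04 / (2 · 1.5e+11) J ≈ 7.717e+09 J = 7.717 GJ.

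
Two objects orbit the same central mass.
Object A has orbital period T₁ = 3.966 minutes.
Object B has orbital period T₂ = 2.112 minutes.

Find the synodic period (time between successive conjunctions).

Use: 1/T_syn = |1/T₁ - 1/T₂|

Convert to SI: T₁ = 3.966 minutes = 237.96 s; T₂ = 2.112 minutes = 126.72 s.
T_syn = |T₁ · T₂ / (T₁ − T₂)|.
T_syn = |237.96 · 126.72 / (237.96 − 126.72)| s ≈ 271.1 s = 4.518 minutes.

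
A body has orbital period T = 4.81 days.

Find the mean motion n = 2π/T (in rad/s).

Convert to SI: T = 4.81 days = 415584 s.
n = 2π / T.
n = 2π / 415584 s ≈ 1.512e-05 rad/s.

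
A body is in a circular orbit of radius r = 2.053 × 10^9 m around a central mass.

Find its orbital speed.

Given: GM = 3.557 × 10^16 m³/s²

For a circular orbit, gravity supplies the centripetal force, so v = √(GM / r).
v = √(3.557e+16 / 2.053e+09) m/s ≈ 4162 m/s = 4.162 km/s.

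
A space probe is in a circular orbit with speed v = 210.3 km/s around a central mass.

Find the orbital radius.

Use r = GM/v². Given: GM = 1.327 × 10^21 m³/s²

Convert to SI: v = 210.3 km/s = 210300 m/s.
For a circular orbit, v² = GM / r, so r = GM / v².
r = 1.327e+21 / (210300)² m ≈ 3e+10 m = 30 Gm.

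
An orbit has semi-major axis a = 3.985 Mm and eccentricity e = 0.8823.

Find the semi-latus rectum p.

Convert to SI: a = 3.985 Mm = 3.985e+06 m.
p = a (1 − e²).
p = 3.985e+06 · (1 − (0.8823)²) = 3.985e+06 · 0.221547 ≈ 8.829e+05 m = 882.9 km.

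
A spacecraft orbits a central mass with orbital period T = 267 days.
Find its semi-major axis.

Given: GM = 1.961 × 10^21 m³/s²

Convert to SI: T = 267 days = 2.30688e+07 s.
Invert Kepler's third law: a = (GM · T² / (4π²))^(1/3).
Substituting T = 2.30688e+07 s and GM = 1.961e+21 m³/s²:
a = (1.961e+21 · (2.30688e+07)² / (4π²))^(1/3) m
a ≈ 2.979e+11 m = 297.9 Gm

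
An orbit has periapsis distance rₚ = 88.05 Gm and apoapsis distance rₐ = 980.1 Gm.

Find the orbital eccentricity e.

Convert to SI: rₚ = 88.05 Gm = 8.805e+10 m; rₐ = 980.1 Gm = 9.801e+11 m.
e = (rₐ − rₚ) / (rₐ + rₚ).
e = (9.801e+11 − 8.805e+10) / (9.801e+11 + 8.805e+10) = 8.9205e+11 / 1.06815e+12 ≈ 0.8351.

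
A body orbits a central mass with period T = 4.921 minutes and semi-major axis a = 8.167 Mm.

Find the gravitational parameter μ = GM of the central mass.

Convert to SI: T = 4.921 minutes = 295.26 s; a = 8.167 Mm = 8.167e+06 m.
GM = 4π² · a³ / T².
GM = 4π² · (8.167e+06)³ / (295.26)² m³/s² ≈ 2.467e+17 m³/s² = 2.467 × 10^17 m³/s².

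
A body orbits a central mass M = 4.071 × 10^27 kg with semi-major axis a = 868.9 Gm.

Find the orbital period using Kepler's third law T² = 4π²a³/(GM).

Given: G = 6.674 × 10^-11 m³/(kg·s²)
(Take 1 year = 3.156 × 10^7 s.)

Convert to SI: a = 868.9 Gm = 8.689e+11 m.
GM = G · M = 6.674e-11 · 4.071e+27 = 2.71699e+17 m³/s².
Kepler's third law: T = 2π √(a³ / GM).
Substituting a = 8.689e+11 m and GM = 2.71699e+17 m³/s²:
T = 2π √((8.689e+11)³ / 2.71699e+17) s
T ≈ 9.763e+09 s = 309.4 years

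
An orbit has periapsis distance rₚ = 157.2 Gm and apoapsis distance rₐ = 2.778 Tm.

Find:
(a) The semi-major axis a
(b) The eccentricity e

Convert to SI: rₚ = 157.2 Gm = 1.572e+11 m; rₐ = 2.778 Tm = 2.778e+12 m.
(a) a = (rₚ + rₐ) / 2 = (1.572e+11 + 2.778e+12) / 2 ≈ 1.468e+12 m = 1.468 Tm.
(b) e = (rₐ − rₚ) / (rₐ + rₚ) = (2.778e+12 − 1.572e+11) / (2.778e+12 + 1.572e+11) ≈ 0.8929.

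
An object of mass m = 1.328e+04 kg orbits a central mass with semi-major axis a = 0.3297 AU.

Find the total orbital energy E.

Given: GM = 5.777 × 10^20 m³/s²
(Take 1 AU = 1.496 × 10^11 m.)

Convert to SI: a = 0.3297 AU = 4.93231e+10 m.
E = −GMm / (2a).
E = −5.777e+20 · 1.328e+04 / (2 · 4.93231e+10) J ≈ -7.777e+13 J = -77.77 TJ.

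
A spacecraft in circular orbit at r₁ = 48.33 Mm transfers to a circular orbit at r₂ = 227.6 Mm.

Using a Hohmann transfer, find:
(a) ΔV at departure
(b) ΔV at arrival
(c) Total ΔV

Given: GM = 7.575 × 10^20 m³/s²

Convert to SI: r₁ = 48.33 Mm = 4.833e+07 m; r₂ = 227.6 Mm = 2.276e+08 m.
Transfer semi-major axis: a_t = (r₁ + r₂)/2 = (4.833e+07 + 2.276e+08)/2 = 1.37965e+08 m.
Circular speeds: v₁ = √(GM/r₁) = 3.95898e+06 m/s, v₂ = √(GM/r₂) = 1.82434e+06 m/s.
Transfer speeds (vis-viva v² = GM(2/r − 1/a_t)): v₁ᵗ = 5.08493e+06 m/s, v₂ᵗ = 1.07976e+06 m/s.
(a) ΔV₁ = |v₁ᵗ − v₁| ≈ 1.126e+06 m/s = 1126 km/s.
(b) ΔV₂ = |v₂ − v₂ᵗ| ≈ 7.446e+05 m/s = 744.6 km/s.
(c) ΔV_total = ΔV₁ + ΔV₂ ≈ 1.871e+06 m/s = 1871 km/s.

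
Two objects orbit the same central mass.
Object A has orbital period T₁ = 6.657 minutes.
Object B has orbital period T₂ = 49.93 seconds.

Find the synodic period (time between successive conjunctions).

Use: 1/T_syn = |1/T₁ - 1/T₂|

Convert to SI: T₁ = 6.657 minutes = 399.42 s.
T_syn = |T₁ · T₂ / (T₁ − T₂)|.
T_syn = |399.42 · 49.93 / (399.42 − 49.93)| s ≈ 57.06 s = 57.06 seconds.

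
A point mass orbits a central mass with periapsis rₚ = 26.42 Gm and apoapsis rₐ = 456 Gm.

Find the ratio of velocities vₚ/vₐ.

Convert to SI: rₚ = 26.42 Gm = 2.642e+10 m; rₐ = 456 Gm = 4.56e+11 m.
Conservation of angular momentum gives rₚvₚ = rₐvₐ, so vₚ/vₐ = rₐ/rₚ.
vₚ/vₐ = 4.56e+11 / 2.642e+10 ≈ 17.26.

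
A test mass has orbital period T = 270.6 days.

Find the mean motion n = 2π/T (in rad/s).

Convert to SI: T = 270.6 days = 2.33798e+07 s.
n = 2π / T.
n = 2π / 2.33798e+07 s ≈ 2.687e-07 rad/s.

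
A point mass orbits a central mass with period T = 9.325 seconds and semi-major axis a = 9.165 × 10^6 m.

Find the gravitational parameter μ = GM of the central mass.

GM = 4π² · a³ / T².
GM = 4π² · (9.165e+06)³ / (9.325)² m³/s² ≈ 3.495e+20 m³/s² = 3.495 × 10^20 m³/s².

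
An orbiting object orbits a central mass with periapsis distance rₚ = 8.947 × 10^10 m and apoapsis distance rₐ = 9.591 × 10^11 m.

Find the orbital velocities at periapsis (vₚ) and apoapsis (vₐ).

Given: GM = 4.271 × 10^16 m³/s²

Use the vis-viva equation v² = GM(2/r − 1/a) with a = (rₚ + rₐ)/2 = (8.947e+10 + 9.591e+11)/2 = 5.24285e+11 m.
vₚ = √(GM · (2/rₚ − 1/a)) = √(4.271e+16 · (2/8.947e+10 − 1/5.24285e+11)) m/s ≈ 934.5 m/s = 934.5 m/s.
vₐ = √(GM · (2/rₐ − 1/a)) = √(4.271e+16 · (2/9.591e+11 − 1/5.24285e+11)) m/s ≈ 87.17 m/s = 87.17 m/s.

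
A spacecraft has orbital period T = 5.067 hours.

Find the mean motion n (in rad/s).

Convert to SI: T = 5.067 hours = 18241.2 s.
n = 2π / T.
n = 2π / 18241.2 s ≈ 0.0003445 rad/s.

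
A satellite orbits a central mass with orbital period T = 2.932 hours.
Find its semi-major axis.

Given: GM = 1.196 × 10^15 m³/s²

Convert to SI: T = 2.932 hours = 10555.2 s.
Invert Kepler's third law: a = (GM · T² / (4π²))^(1/3).
Substituting T = 10555.2 s and GM = 1.196e+15 m³/s²:
a = (1.196e+15 · (10555.2)² / (4π²))^(1/3) m
a ≈ 1.5e+07 m = 15 Mm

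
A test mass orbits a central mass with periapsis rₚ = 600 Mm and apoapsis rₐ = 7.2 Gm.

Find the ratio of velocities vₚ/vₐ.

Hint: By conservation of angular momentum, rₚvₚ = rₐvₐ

Convert to SI: rₚ = 600 Mm = 6e+08 m; rₐ = 7.2 Gm = 7.2e+09 m.
Conservation of angular momentum gives rₚvₚ = rₐvₐ, so vₚ/vₐ = rₐ/rₚ.
vₚ/vₐ = 7.2e+09 / 6e+08 ≈ 12.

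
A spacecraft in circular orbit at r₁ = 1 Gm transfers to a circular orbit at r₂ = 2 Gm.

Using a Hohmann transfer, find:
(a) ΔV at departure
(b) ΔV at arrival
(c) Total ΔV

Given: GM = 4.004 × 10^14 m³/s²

Convert to SI: r₁ = 1 Gm = 1e+09 m; r₂ = 2 Gm = 2e+09 m.
Transfer semi-major axis: a_t = (r₁ + r₂)/2 = (1e+09 + 2e+09)/2 = 1.5e+09 m.
Circular speeds: v₁ = √(GM/r₁) = 632.772 m/s, v₂ = √(GM/r₂) = 447.437 m/s.
Transfer speeds (vis-viva v² = GM(2/r − 1/a_t)): v₁ᵗ = 730.662 m/s, v₂ᵗ = 365.331 m/s.
(a) ΔV₁ = |v₁ᵗ − v₁| ≈ 97.89 m/s = 97.89 m/s.
(b) ΔV₂ = |v₂ − v₂ᵗ| ≈ 82.11 m/s = 82.11 m/s.
(c) ΔV_total = ΔV₁ + ΔV₂ ≈ 180 m/s = 180 m/s.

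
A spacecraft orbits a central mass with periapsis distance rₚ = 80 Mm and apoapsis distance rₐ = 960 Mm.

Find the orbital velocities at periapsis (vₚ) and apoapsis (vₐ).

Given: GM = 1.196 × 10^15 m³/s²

Convert to SI: rₚ = 80 Mm = 8e+07 m; rₐ = 960 Mm = 9.6e+08 m.
Use the vis-viva equation v² = GM(2/r − 1/a) with a = (rₚ + rₐ)/2 = (8e+07 + 9.6e+08)/2 = 5.2e+08 m.
vₚ = √(GM · (2/rₚ − 1/a)) = √(1.196e+15 · (2/8e+07 − 1/5.2e+08)) m/s ≈ 5254 m/s = 5.254 km/s.
vₐ = √(GM · (2/rₐ − 1/a)) = √(1.196e+15 · (2/9.6e+08 − 1/5.2e+08)) m/s ≈ 437.8 m/s = 437.8 m/s.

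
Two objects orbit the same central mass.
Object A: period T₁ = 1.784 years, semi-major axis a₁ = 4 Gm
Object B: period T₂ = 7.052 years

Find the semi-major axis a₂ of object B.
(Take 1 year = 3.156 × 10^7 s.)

Convert to SI: T₁ = 1.784 years = 5.6303e+07 s; a₁ = 4 Gm = 4e+09 m; T₂ = 7.052 years = 2.22561e+08 s.
Kepler's third law: (T₁/T₂)² = (a₁/a₂)³ ⇒ a₂ = a₁ · (T₂/T₁)^(2/3).
T₂/T₁ = 2.22561e+08 / 5.6303e+07 = 3.95291.
a₂ = 4e+09 · (3.95291)^(2/3) m ≈ 1e+10 m = 10 Gm.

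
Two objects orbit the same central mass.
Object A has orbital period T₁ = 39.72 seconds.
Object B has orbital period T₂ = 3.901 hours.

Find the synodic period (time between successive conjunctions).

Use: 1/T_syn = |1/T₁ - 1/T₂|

Convert to SI: T₂ = 3.901 hours = 14043.6 s.
T_syn = |T₁ · T₂ / (T₁ − T₂)|.
T_syn = |39.72 · 14043.6 / (39.72 − 14043.6)| s ≈ 39.83 s = 39.83 seconds.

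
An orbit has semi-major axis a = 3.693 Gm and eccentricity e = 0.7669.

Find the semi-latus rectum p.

Convert to SI: a = 3.693 Gm = 3.693e+09 m.
p = a (1 − e²).
p = 3.693e+09 · (1 − (0.7669)²) = 3.693e+09 · 0.411864 ≈ 1.521e+09 m = 1.521 Gm.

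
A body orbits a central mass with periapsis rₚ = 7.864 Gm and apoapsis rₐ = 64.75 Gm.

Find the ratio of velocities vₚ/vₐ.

Convert to SI: rₚ = 7.864 Gm = 7.864e+09 m; rₐ = 64.75 Gm = 6.475e+10 m.
Conservation of angular momentum gives rₚvₚ = rₐvₐ, so vₚ/vₐ = rₐ/rₚ.
vₚ/vₐ = 6.475e+10 / 7.864e+09 ≈ 8.234.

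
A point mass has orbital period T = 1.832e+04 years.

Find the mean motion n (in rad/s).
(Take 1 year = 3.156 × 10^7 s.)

Convert to SI: T = 1.832e+04 years = 5.78179e+11 s.
n = 2π / T.
n = 2π / 5.78179e+11 s ≈ 1.087e-11 rad/s.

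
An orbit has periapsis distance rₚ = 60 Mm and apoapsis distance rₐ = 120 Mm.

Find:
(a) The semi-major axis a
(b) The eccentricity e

Convert to SI: rₚ = 60 Mm = 6e+07 m; rₐ = 120 Mm = 1.2e+08 m.
(a) a = (rₚ + rₐ) / 2 = (6e+07 + 1.2e+08) / 2 ≈ 9e+07 m = 90 Mm.
(b) e = (rₐ − rₚ) / (rₐ + rₚ) = (1.2e+08 − 6e+07) / (1.2e+08 + 6e+07) ≈ 0.3333.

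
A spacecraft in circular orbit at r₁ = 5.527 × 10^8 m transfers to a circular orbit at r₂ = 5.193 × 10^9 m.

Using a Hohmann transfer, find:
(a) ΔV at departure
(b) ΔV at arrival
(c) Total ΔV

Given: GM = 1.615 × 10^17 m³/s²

Transfer semi-major axis: a_t = (r₁ + r₂)/2 = (5.527e+08 + 5.193e+09)/2 = 2.87285e+09 m.
Circular speeds: v₁ = √(GM/r₁) = 17093.9 m/s, v₂ = √(GM/r₂) = 5576.7 m/s.
Transfer speeds (vis-viva v² = GM(2/r − 1/a_t)): v₁ᵗ = 22982.3 m/s, v₂ᵗ = 2446.05 m/s.
(a) ΔV₁ = |v₁ᵗ − v₁| ≈ 5888 m/s = 5.888 km/s.
(b) ΔV₂ = |v₂ − v₂ᵗ| ≈ 3131 m/s = 3.131 km/s.
(c) ΔV_total = ΔV₁ + ΔV₂ ≈ 9019 m/s = 9.019 km/s.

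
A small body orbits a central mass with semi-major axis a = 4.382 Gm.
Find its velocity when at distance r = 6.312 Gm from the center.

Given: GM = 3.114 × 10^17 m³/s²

Convert to SI: a = 4.382 Gm = 4.382e+09 m; r = 6.312 Gm = 6.312e+09 m.
Vis-viva: v = √(GM · (2/r − 1/a)).
2/r − 1/a = 2/6.312e+09 − 1/4.382e+09 = 8.86505e-11 m⁻¹.
v = √(3.114e+17 · 8.86505e-11) m/s ≈ 5254 m/s = 5.254 km/s.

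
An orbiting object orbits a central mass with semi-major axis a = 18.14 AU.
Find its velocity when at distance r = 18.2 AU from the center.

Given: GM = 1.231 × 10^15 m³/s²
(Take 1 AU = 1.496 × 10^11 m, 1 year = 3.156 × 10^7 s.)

Convert to SI: a = 18.14 AU = 2.71374e+12 m; r = 18.2 AU = 2.72272e+12 m.
Vis-viva: v = √(GM · (2/r − 1/a)).
2/r − 1/a = 2/2.72272e+12 − 1/2.71374e+12 = 3.66065e-13 m⁻¹.
v = √(1.231e+15 · 3.66065e-13) m/s ≈ 21.23 m/s = 0.004478 AU/year.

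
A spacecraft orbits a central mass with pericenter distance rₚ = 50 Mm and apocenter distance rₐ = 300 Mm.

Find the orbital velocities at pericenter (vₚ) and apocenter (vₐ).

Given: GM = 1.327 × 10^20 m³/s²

Convert to SI: rₚ = 50 Mm = 5e+07 m; rₐ = 300 Mm = 3e+08 m.
Use the vis-viva equation v² = GM(2/r − 1/a) with a = (rₚ + rₐ)/2 = (5e+07 + 3e+08)/2 = 1.75e+08 m.
vₚ = √(GM · (2/rₚ − 1/a)) = √(1.327e+20 · (2/5e+07 − 1/1.75e+08)) m/s ≈ 2.133e+06 m/s = 2133 km/s.
vₐ = √(GM · (2/rₐ − 1/a)) = √(1.327e+20 · (2/3e+08 − 1/1.75e+08)) m/s ≈ 3.555e+05 m/s = 355.5 km/s.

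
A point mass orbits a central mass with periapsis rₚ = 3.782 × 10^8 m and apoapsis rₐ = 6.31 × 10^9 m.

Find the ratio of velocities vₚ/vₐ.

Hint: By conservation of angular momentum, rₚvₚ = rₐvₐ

Conservation of angular momentum gives rₚvₚ = rₐvₐ, so vₚ/vₐ = rₐ/rₚ.
vₚ/vₐ = 6.31e+09 / 3.782e+08 ≈ 16.68.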